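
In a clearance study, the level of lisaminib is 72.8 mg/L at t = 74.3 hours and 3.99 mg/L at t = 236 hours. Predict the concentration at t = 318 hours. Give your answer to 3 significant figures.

0.915 mg/L

Over Δt = 236 − 74.3 = 161.7 hours, the level fell by a factor of 72.8/3.99 ≈ 18.246.
n = log₂(18.246) ≈ 4.1895 half-lives, so t½ = 161.7/4.1895 ≈ 38.597 hours.
From t = 236 to t = 318: 3.99 × (1/2)^((318−236)/38.597) ≈ 0.91501 mg/L.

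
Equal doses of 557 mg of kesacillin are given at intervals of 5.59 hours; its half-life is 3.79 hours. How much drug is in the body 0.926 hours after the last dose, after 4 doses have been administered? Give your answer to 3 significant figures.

The 4 doses were given 17.696, 12.106, 6.516, 0.926 hours ago.
Total = 557·(1/2)^(17.696/3.79) + 557·(1/2)^(12.106/3.79) + 557·(1/2)^(6.516/3.79) + 557·(1/2)^(0.926/3.79)
      = 21.893 + 60.856 + 169.16 + 470.22 ≈ 722.14 mg.

722 mg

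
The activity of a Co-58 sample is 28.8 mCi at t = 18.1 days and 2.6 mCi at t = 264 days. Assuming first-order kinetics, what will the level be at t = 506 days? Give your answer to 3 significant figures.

Over Δt = 264 − 18.1 = 245.9 days, the level fell by a factor of 28.8/2.6 ≈ 11.077.
n = log₂(11.077) ≈ 3.4695 half-lives, so t½ = 245.9/3.4695 ≈ 70.875 days.
From t = 264 to t = 506: 2.6 × (1/2)^((506−264)/70.875) ≈ 0.24385 mCi.

0.244 mCi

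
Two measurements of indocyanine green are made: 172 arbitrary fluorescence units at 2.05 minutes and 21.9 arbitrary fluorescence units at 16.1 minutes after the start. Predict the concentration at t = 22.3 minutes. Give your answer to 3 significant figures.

8.82 arbitrary fluorescence units

Over Δt = 16.1 − 2.05 = 14.05 minutes, the level fell by a factor of 172/21.9 ≈ 7.8539.
n = log₂(7.8539) ≈ 2.9734 half-lives, so t½ = 14.05/2.9734 ≈ 4.7252 minutes.
From t = 16.1 to t = 22.3: 21.9 × (1/2)^((22.3−16.1)/4.7252) ≈ 8.8198 arbitrary fluorescence units.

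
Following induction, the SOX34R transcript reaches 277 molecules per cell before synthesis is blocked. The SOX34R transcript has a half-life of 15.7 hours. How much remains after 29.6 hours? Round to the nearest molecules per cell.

Number of half-lives: n = 29.6/15.7 ≈ 1.8854.
Remaining = 277 × (1/2)^1.8854 = 277 × 0.27068 ≈ 74.978 molecules per cell.

75 molecules per cell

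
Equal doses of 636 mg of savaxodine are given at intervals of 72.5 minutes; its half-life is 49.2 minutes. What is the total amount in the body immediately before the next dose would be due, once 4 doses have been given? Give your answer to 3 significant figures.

The 4 doses were given 290, 217.5, 145, 72.5 minutes ago.
Total = 636·(1/2)^(290/49.2) + 636·(1/2)^(217.5/49.2) + 636·(1/2)^(145/49.2) + 636·(1/2)^(72.5/49.2)
      = 10.693 + 29.695 + 82.466 + 229.02 ≈ 351.87 mg.

352 mg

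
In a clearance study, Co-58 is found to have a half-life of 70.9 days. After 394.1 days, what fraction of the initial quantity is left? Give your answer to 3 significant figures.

0.0212

n = 394.1/70.9 ≈ 5.5585 half-lives.
Fraction remaining = (1/2)^5.5585 ≈ 0.021219.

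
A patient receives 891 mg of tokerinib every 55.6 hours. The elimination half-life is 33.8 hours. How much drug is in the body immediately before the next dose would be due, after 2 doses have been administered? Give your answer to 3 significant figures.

The 2 doses were given 111.2, 55.6 hours ago.
Total = 891·(1/2)^(111.2/33.8) + 891·(1/2)^(55.6/33.8)
      = 91.098 + 284.9 ≈ 376 mg.

376 mg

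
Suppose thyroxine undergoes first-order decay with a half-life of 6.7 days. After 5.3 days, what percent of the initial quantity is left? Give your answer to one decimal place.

n = 5.3/6.7 ≈ 0.79104 half-lives.
Fraction remaining = (1/2)^0.79104 ≈ 0.57793, i.e. 57.793%.

57.8%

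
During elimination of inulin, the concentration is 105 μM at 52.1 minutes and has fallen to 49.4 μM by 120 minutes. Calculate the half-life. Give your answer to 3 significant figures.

62.4 minutes

Over Δt = 120 − 52.1 = 67.9 minutes, the level fell by a factor of 105/49.4 ≈ 2.1255.
n = log₂(2.1255) ≈ 1.0878 half-lives, so t½ = 67.9/1.0878 ≈ 62.419 minutes.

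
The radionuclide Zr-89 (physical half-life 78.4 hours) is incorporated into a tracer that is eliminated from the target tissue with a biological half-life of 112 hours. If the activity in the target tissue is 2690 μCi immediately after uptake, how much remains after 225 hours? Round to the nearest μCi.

91 μCi

1/t_eff = 1/t_phys + 1/t_biol = 1/78.4 + 1/112 = 0.021684 per hour.
t_eff = 78.4 × 112 / (78.4 + 112) ≈ 46.118 hours.
Remaining = 2690 × (1/2)^(225/46.118) = 2690 × (1/2)^4.8788 ≈ 91.428 μCi.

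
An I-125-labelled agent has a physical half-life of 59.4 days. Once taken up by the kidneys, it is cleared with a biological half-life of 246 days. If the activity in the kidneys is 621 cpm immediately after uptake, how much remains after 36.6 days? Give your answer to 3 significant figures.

1/t_eff = 1/t_phys + 1/t_biol = 1/59.4 + 1/246 = 0.0209 per day.
t_eff = 59.4 × 246 / (59.4 + 246) ≈ 47.847 days.
Remaining = 621 × (1/2)^(36.6/47.847) = 621 × (1/2)^0.76494 ≈ 365.44 cpm.

365 cpm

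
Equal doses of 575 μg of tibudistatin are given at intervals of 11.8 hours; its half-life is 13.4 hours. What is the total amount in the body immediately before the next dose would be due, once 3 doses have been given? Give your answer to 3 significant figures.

The 3 doses were given 35.4, 23.6, 11.8 hours ago.
Total = 575·(1/2)^(35.4/13.4) + 575·(1/2)^(23.6/13.4) + 575·(1/2)^(11.8/13.4)
      = 92.132 + 169.63 + 312.31 ≈ 574.07 μg.

574 μg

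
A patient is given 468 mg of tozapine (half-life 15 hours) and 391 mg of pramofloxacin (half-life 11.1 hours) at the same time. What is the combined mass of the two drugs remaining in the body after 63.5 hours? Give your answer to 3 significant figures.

32.3 mg

tozapine: 468 × (1/2)^(63.5/15) = 468 × (1/2)^4.2333 ≈ 24.882 mg.
pramofloxacin: 391 × (1/2)^(63.5/11.1) = 391 × (1/2)^5.7207 ≈ 7.4143 mg.
Total = 24.882 + 7.4143 ≈ 32.296 mg.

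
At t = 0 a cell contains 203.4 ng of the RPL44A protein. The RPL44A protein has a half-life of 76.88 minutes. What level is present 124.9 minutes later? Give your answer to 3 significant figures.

Number of half-lives: n = 124.9/76.88 ≈ 1.6246.
Remaining = 203.4 × (1/2)^1.6246 = 203.4 × 0.3243 ≈ 65.962 ng.

66.0 ng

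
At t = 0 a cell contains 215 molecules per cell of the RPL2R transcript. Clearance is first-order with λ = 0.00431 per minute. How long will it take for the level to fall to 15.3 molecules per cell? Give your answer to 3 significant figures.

613 minutes

t½ = ln 2 / λ = 0.69315 / 0.00431 ≈ 160.82 minutes.
Fraction remaining = 15.3/215 ≈ 0.071163.
n = log₂(215/15.3) = ln(14.052)/ln 2 ≈ 3.8127 half-lives.
t = n × t½ = 3.8127 × 160.82 ≈ 613.18 minutes.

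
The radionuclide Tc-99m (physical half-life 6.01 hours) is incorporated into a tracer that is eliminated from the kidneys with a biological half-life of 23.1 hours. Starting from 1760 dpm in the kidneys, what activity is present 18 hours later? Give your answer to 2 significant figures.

1/t_eff = 1/t_phys + 1/t_biol = 1/6.01 + 1/23.1 = 0.20968 per hour.
t_eff = 6.01 × 23.1 / (6.01 + 23.1) ≈ 4.7692 hours.
Remaining = 1760 × (1/2)^(18/4.7692) = 1760 × (1/2)^3.7742 ≈ 128.63 dpm.

130 dpm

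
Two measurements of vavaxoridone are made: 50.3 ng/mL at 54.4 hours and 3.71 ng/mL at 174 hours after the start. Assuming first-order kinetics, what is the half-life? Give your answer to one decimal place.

31.8 hours

Over Δt = 174 − 54.4 = 119.6 hours, the level fell by a factor of 50.3/3.71 ≈ 13.558.
n = log₂(13.558) ≈ 3.7611 half-lives, so t½ = 119.6/3.7611 ≈ 31.799 hours.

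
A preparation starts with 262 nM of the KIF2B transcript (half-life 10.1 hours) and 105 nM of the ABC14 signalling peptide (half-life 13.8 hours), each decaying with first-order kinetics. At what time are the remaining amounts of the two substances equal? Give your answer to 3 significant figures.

49.7 hours

Set 262·(1/2)^(t/10.1) = 105·(1/2)^(t/13.8).
Taking log₂: log₂(262/105) = t·(1/10.1 − 1/13.8).
log₂(2.4952) = 1.3192; 1/10.1 − 1/13.8 = 0.026546.
t = 1.3192 / 0.026546 ≈ 49.694 hours.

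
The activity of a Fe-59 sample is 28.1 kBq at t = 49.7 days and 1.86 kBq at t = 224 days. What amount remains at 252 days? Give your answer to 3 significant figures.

Over Δt = 224 − 49.7 = 174.3 days, the level fell by a factor of 28.1/1.86 ≈ 15.108.
n = log₂(15.108) ≈ 3.9172 half-lives, so t½ = 174.3/3.9172 ≈ 44.496 days.
From t = 224 to t = 252: 1.86 × (1/2)^((252−224)/44.496) ≈ 1.2025 kBq.

1.20 kBq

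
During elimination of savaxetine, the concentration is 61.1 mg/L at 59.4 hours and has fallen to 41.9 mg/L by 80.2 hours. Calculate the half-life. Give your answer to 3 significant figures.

Over Δt = 80.2 − 59.4 = 20.8 hours, the level fell by a factor of 61.1/41.9 ≈ 1.4582.
n = log₂(1.4582) ≈ 0.54422 half-lives, so t½ = 20.8/0.54422 ≈ 38.22 hours.

38.2 hours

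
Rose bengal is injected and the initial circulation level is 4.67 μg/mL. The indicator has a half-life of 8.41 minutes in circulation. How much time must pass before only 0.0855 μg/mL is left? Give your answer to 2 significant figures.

49 minutes

Fraction remaining = 0.0855/4.67 ≈ 0.018308.
n = log₂(4.67/0.0855) = ln(54.62)/ln 2 ≈ 5.7714 half-lives.
t = n × t½ = 5.7714 × 8.41 ≈ 48.537 minutes.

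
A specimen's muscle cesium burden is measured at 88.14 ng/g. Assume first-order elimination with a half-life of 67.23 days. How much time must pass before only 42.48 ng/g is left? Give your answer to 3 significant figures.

Fraction remaining = 42.48/88.14 ≈ 0.48196.
n = log₂(88.14/42.48) = ln(2.0749)/ln 2 ≈ 1.053 half-lives.
t = n × t½ = 1.053 × 67.23 ≈ 70.794 days.

70.8 days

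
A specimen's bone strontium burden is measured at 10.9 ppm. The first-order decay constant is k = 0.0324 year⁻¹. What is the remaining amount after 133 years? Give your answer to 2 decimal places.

t½ = ln 2 / k = 0.69315 / 0.0324 ≈ 21.393 years.
Number of half-lives: n = 133/21.393 ≈ 6.2169.
Remaining = 10.9 × (1/2)^6.2169 = 10.9 × 0.013444 ≈ 0.14654 ppm.

0.15 ppm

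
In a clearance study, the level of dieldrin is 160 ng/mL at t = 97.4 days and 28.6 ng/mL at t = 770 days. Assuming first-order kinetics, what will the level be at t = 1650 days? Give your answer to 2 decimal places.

3.01 ng/mL

Over Δt = 770 − 97.4 = 672.6 days, the level fell by a factor of 160/28.6 ≈ 5.5944.
n = log₂(5.5944) ≈ 2.484 half-lives, so t½ = 672.6/2.484 ≈ 270.77 days.
From t = 770 to t = 1650: 28.6 × (1/2)^((1650−770)/270.77) ≈ 3.0063 ng/mL.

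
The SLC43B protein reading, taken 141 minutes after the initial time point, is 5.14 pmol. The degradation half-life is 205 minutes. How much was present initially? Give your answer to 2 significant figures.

8.3 pmol

Number of half-lives elapsed: n = 141/205 ≈ 0.6878.
A₀ = A × 2^n = 5.14 × 2^0.6878 = 5.14 × 1.6108 ≈ 8.2797 pmol.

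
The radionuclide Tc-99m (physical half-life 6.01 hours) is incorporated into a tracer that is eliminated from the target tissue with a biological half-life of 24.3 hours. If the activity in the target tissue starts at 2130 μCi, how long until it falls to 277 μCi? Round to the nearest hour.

14 hours

1/t_eff = 1/t_phys + 1/t_biol = 1/6.01 + 1/24.3 = 0.20754 per hour.
t_eff = 6.01 × 24.3 / (6.01 + 24.3) ≈ 4.8183 hours.
n = log₂(2130/277) ≈ 2.9429; t = 2.9429 × 4.8183 ≈ 14.18 hours.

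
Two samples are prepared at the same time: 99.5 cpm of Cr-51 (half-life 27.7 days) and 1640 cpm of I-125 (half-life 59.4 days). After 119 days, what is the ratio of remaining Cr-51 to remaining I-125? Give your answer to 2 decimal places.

0.01

Cr-51: 99.5 × (1/2)^(119/27.7) = 99.5 × (1/2)^4.296 ≈ 5.0651 cpm.
I-125: 1640 × (1/2)^(119/59.4) = 1640 × (1/2)^2.0034 ≈ 409.04 cpm.
Ratio ≈ 5.0651 / 409.04 ≈ 0.012383.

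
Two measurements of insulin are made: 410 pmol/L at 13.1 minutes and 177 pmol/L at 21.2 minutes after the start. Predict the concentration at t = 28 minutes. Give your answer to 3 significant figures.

87.4 pmol/L

Over Δt = 21.2 − 13.1 = 8.1 minutes, the level fell by a factor of 410/177 ≈ 2.3164.
n = log₂(2.3164) ≈ 1.2119 half-lives, so t½ = 8.1/1.2119 ≈ 6.6839 minutes.
From t = 21.2 to t = 28: 177 × (1/2)^((28−21.2)/6.6839) ≈ 87.44 pmol/L.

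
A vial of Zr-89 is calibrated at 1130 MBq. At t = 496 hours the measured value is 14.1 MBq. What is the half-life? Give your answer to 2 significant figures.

A/A₀ = 14.1/1130 ≈ 0.012478.
n = log₂(80.142) ≈ 6.3245 half-lives elapsed in 496 hours.
t½ = 496/6.3245 ≈ 78.425 hours.

78 hours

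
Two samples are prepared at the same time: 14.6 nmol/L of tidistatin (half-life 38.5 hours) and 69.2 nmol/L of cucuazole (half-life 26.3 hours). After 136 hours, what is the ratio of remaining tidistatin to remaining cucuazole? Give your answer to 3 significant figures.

0.657

tidistatin: 14.6 × (1/2)^(136/38.5) = 14.6 × (1/2)^3.5325 ≈ 1.2618 nmol/L.
cucuazole: 69.2 × (1/2)^(136/26.3) = 69.2 × (1/2)^5.1711 ≈ 1.9207 nmol/L.
Ratio ≈ 1.2618 / 1.9207 ≈ 0.65694.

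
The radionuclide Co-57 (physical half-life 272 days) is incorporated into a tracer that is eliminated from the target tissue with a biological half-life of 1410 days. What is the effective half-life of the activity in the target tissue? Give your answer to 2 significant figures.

1/t_eff = 1/t_phys + 1/t_biol = 1/272 + 1/1410 = 0.0043857 per day.
t_eff = 272 × 1410 / (272 + 1410) ≈ 228.01 days.

230 days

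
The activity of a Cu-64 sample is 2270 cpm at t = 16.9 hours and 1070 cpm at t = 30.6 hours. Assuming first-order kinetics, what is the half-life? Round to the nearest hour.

Over Δt = 30.6 − 16.9 = 13.7 hours, the level fell by a factor of 2270/1070 ≈ 2.1215.
n = log₂(2.1215) ≈ 1.0851 half-lives, so t½ = 13.7/1.0851 ≈ 12.626 hours.

13 hours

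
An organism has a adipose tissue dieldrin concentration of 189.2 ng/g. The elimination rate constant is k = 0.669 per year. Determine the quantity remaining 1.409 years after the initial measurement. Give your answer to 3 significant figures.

t½ = ln 2 / k = 0.69315 / 0.669 ≈ 1.0361 years.
Number of half-lives: n = 1.409/1.0361 ≈ 1.3599.
Remaining = 189.2 × (1/2)^1.3599 = 189.2 × 0.38961 ≈ 73.713 ng/g.

73.7 ng/g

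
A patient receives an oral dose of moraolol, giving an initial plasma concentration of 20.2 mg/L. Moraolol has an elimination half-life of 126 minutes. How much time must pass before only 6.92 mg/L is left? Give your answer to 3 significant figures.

195 minutes

Fraction remaining = 6.92/20.2 ≈ 0.34257.
n = log₂(20.2/6.92) = ln(2.9191)/ln 2 ≈ 1.5455 half-lives.
t = n × t½ = 1.5455 × 126 ≈ 194.73 minutes.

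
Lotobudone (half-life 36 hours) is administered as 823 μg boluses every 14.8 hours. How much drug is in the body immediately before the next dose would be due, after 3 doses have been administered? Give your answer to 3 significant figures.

The 3 doses were given 44.4, 29.6, 14.8 hours ago.
Total = 823·(1/2)^(44.4/36) + 823·(1/2)^(29.6/36) + 823·(1/2)^(14.8/36)
      = 350.05 + 465.46 + 618.93 ≈ 1434.4 μg.

1430 μg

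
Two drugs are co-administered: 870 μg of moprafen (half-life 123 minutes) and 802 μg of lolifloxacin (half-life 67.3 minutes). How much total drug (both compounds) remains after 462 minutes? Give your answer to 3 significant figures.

71.3 μg

moprafen: 870 × (1/2)^(462/123) = 870 × (1/2)^3.7561 ≈ 64.39 μg.
lolifloxacin: 802 × (1/2)^(462/67.3) = 802 × (1/2)^6.8648 ≈ 6.8813 μg.
Total = 64.39 + 6.8813 ≈ 71.272 μg.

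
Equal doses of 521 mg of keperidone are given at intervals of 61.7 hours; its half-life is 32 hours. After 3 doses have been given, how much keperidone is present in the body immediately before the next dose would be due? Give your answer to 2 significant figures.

The 3 doses were given 185.1, 123.4, 61.7 hours ago.
Total = 521·(1/2)^(185.1/32) + 521·(1/2)^(123.4/32) + 521·(1/2)^(61.7/32)
      = 9.4529 + 35.974 + 136.9 ≈ 182.33 mg.

180 mg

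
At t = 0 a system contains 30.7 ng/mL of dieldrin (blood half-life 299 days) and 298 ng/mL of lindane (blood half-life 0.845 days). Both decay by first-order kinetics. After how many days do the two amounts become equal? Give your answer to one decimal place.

2.8 days

Set 30.7·(1/2)^(t/299) = 298·(1/2)^(t/0.845).
Taking log₂: log₂(30.7/298) = t·(1/299 − 1/0.845).
log₂(0.10302) = -3.279; 1/299 − 1/0.845 = -1.1801.
t = -3.279 / -1.1801 ≈ 2.7786 days.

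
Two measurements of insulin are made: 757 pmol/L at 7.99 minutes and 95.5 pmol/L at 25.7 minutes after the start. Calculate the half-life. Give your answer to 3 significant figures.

5.93 minutes

Over Δt = 25.7 − 7.99 = 17.71 minutes, the level fell by a factor of 757/95.5 ≈ 7.9267.
n = log₂(7.9267) ≈ 2.9867 half-lives, so t½ = 17.71/2.9867 ≈ 5.9296 minutes.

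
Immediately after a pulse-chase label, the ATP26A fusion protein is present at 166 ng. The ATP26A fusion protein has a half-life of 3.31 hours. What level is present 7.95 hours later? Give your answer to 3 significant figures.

31.4 ng

Number of half-lives: n = 7.95/3.31 ≈ 2.4018.
Remaining = 166 × (1/2)^2.4018 = 166 × 0.18923 ≈ 31.412 ng.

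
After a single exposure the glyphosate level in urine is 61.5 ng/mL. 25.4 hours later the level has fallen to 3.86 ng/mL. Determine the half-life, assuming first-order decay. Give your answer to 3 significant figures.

A/A₀ = 3.86/61.5 ≈ 0.062764.
n = log₂(15.933) ≈ 3.9939 half-lives elapsed in 25.4 hours.
t½ = 25.4/3.9939 ≈ 6.3597 hours.

6.36 hours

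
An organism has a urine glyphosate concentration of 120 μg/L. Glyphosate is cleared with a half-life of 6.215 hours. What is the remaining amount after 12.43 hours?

Elapsed time is 2 half-lives (12.43/6.215).
Each half-life halves the amount: 120 × (1/2)^2 = 120/4 = 30 μg/L.

30 μg/L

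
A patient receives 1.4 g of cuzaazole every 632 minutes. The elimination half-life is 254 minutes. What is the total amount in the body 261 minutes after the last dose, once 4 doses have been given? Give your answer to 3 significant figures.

The 4 doses were given 2157, 1525, 893, 261 minutes ago.
Total = 1.4·(1/2)^(2157/254) + 1.4·(1/2)^(1525/254) + 1.4·(1/2)^(893/254) + 1.4·(1/2)^(261/254)
      = 0.0038882 + 0.021815 + 0.1224 + 0.68676 ≈ 0.83486 g.

0.835 g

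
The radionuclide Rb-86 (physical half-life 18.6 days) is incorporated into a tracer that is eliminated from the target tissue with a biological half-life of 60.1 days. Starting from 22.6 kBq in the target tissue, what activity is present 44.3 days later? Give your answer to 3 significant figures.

1/t_eff = 1/t_phys + 1/t_biol = 1/18.6 + 1/60.1 = 0.070402 per day.
t_eff = 18.6 × 60.1 / (18.6 + 60.1) ≈ 14.204 days.
Remaining = 22.6 × (1/2)^(44.3/14.204) = 22.6 × (1/2)^3.1188 ≈ 2.6016 kBq.

2.60 kBq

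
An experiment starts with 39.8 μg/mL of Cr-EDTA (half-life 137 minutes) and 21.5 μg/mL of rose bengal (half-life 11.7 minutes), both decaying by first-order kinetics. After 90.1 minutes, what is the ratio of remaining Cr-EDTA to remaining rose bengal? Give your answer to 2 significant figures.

Cr-EDTA: 39.8 × (1/2)^(90.1/137) = 39.8 × (1/2)^0.65766 ≈ 25.229 μg/mL.
rose bengal: 21.5 × (1/2)^(90.1/11.7) = 21.5 × (1/2)^7.7009 ≈ 0.10334 μg/mL.
Ratio ≈ 25.229 / 0.10334 ≈ 244.15.

240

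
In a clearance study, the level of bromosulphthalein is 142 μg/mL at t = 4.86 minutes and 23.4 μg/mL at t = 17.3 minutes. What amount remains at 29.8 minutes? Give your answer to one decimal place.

3.8 μg/mL

Over Δt = 17.3 − 4.86 = 12.44 minutes, the level fell by a factor of 142/23.4 ≈ 6.0684.
n = log₂(6.0684) ≈ 2.6013 half-lives, so t½ = 12.44/2.6013 ≈ 4.7822 minutes.
From t = 17.3 to t = 29.8: 23.4 × (1/2)^((29.8−17.3)/4.7822) ≈ 3.8227 μg/mL.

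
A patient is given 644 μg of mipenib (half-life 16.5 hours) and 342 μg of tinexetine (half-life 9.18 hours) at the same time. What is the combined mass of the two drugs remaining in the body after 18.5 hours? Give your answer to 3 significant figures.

mipenib: 644 × (1/2)^(18.5/16.5) = 644 × (1/2)^1.1212 ≈ 296.05 μg.
tinexetine: 342 × (1/2)^(18.5/9.18) = 342 × (1/2)^2.0153 ≈ 84.601 μg.
Total = 296.05 + 84.601 ≈ 380.65 μg.

381 μg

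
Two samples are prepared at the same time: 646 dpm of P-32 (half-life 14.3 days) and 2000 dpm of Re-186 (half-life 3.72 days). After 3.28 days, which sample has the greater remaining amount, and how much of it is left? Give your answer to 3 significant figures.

Re-186, 1090 dpm

P-32: 646 × (1/2)^0.22937 ≈ 551.04 dpm.
Re-186: 2000 × (1/2)^0.88172 ≈ 1085.4 dpm.
Re-186 has more remaining, at ≈ 1085.4 dpm.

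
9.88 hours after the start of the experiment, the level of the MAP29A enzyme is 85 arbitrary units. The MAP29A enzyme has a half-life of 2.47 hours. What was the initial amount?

1360 arbitrary units

Number of half-lives elapsed: n = 9.88/2.47 ≈ 4.
A₀ = A × 2^n = 85 × 2^4 = 85 × 16 ≈ 1360 arbitrary units.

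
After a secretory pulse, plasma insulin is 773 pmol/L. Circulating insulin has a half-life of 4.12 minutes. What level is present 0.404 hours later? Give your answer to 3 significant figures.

13.1 pmol/L

Convert the elapsed time: 0.404 hours = 24.24 minutes.
Number of half-lives: n = 24.24/4.12 ≈ 5.8835.
Remaining = 773 × (1/2)^5.8835 = 773 × 0.016939 ≈ 13.094 pmol/L.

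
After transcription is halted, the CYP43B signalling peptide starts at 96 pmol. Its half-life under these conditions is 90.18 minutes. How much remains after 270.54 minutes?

Elapsed time is 3 half-lives (270.54/90.18).
Each half-life halves the amount: 96 × (1/2)^3 = 96/8 = 12 pmol.

12 pmol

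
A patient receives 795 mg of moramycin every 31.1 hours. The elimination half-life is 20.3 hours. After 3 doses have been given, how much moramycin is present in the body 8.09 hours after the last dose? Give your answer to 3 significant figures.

884 mg

The 3 doses were given 70.29, 39.19, 8.09 hours ago.
Total = 795·(1/2)^(70.29/20.3) + 795·(1/2)^(39.19/20.3) + 795·(1/2)^(8.09/20.3)
      = 72.116 + 208.55 + 603.11 ≈ 883.78 mg.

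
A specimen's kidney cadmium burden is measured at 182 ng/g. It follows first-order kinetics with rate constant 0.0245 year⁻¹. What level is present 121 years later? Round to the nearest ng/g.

t½ = ln 2 / λ = 0.69315 / 0.0245 ≈ 28.292 years.
Number of half-lives: n = 121/28.292 ≈ 4.2769.
Remaining = 182 × (1/2)^4.2769 = 182 × 0.051586 ≈ 9.3887 ng/g.

9 ng/g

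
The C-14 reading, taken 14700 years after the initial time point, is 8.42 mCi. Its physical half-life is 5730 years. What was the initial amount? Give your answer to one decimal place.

Number of half-lives elapsed: n = 14700/5730 ≈ 2.5654.
A₀ = A × 2^n = 8.42 × 2^2.5654 = 8.42 × 5.9194 ≈ 49.841 mCi.

49.8 mCi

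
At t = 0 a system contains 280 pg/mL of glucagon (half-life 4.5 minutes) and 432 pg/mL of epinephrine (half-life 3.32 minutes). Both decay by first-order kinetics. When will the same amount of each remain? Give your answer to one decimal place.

Set 280·(1/2)^(t/4.5) = 432·(1/2)^(t/3.32).
Taking log₂: log₂(280/432) = t·(1/4.5 − 1/3.32).
log₂(0.64815) = -0.6256; 1/4.5 − 1/3.32 = -0.078983.
t = -0.6256 / -0.078983 ≈ 7.9208 minutes.

7.9 minutes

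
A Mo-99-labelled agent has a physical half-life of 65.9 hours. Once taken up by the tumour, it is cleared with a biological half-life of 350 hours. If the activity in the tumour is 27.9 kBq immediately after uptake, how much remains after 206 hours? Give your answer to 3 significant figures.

1/t_eff = 1/t_phys + 1/t_biol = 1/65.9 + 1/350 = 0.018032 per hour.
t_eff = 65.9 × 350 / (65.9 + 350) ≈ 55.458 hours.
Remaining = 27.9 × (1/2)^(206/55.458) = 27.9 × (1/2)^3.7145 ≈ 2.1253 kBq.

2.13 kBq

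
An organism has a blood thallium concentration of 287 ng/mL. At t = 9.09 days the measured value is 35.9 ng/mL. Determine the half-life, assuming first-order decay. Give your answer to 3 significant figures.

A/A₀ = 35.9/287 ≈ 0.12509.
n = log₂(7.9944) ≈ 2.999 half-lives elapsed in 9.09 days.
t½ = 9.09/2.999 ≈ 3.031 days.

3.03 days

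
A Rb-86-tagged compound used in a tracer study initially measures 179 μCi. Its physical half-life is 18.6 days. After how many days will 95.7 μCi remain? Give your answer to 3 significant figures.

Fraction remaining = 95.7/179 ≈ 0.53464.
n = log₂(179/95.7) = ln(1.8704)/ln 2 ≈ 0.90337 half-lives.
t = n × t½ = 0.90337 × 18.6 ≈ 16.803 days.

16.8 days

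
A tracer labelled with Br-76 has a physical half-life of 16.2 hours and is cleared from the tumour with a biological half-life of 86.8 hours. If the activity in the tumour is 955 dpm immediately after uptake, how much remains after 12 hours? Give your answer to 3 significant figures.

519 dpm

1/t_eff = 1/t_phys + 1/t_biol = 1/16.2 + 1/86.8 = 0.073249 per hour.
t_eff = 16.2 × 86.8 / (16.2 + 86.8) ≈ 13.652 hours.
Remaining = 955 × (1/2)^(12/13.652) = 955 × (1/2)^0.87899 ≈ 519.28 dpm.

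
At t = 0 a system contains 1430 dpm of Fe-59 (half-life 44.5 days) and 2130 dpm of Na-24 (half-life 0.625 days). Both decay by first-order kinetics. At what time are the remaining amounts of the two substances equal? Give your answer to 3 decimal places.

Set 1430·(1/2)^(t/44.5) = 2130·(1/2)^(t/0.625).
Taking log₂: log₂(1430/2130) = t·(1/44.5 − 1/0.625).
log₂(0.67136) = -0.57484; 1/44.5 − 1/0.625 = -1.5775.
t = -0.57484 / -1.5775 ≈ 0.36439 days.

0.364 days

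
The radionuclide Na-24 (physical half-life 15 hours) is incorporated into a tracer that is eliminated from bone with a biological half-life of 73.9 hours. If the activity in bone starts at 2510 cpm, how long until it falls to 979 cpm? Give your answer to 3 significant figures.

1/t_eff = 1/t_phys + 1/t_biol = 1/15 + 1/73.9 = 0.080198 per hour.
t_eff = 15 × 73.9 / (15 + 73.9) ≈ 12.469 hours.
n = log₂(2510/979) ≈ 1.3583; t = 1.3583 × 12.469 ≈ 16.937 hours.

16.9 hours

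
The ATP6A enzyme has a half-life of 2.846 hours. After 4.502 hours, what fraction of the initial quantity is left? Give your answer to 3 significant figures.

n = 4.502/2.846 ≈ 1.5819 half-lives.
Fraction remaining = (1/2)^1.5819 ≈ 0.33405.

0.334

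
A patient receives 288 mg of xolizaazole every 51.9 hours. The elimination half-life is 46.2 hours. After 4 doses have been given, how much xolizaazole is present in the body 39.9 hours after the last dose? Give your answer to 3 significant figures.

280 mg

The 4 doses were given 195.6, 143.7, 91.8, 39.9 hours ago.
Total = 288·(1/2)^(195.6/46.2) + 288·(1/2)^(143.7/46.2) + 288·(1/2)^(91.8/46.2) + 288·(1/2)^(39.9/46.2)
      = 15.307 + 33.348 + 72.651 + 158.27 ≈ 279.58 mg.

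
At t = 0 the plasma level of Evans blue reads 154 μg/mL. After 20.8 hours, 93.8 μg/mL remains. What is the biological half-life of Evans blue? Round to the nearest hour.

29 hours

A/A₀ = 93.8/154 ≈ 0.60909.
n = log₂(1.6418) ≈ 0.71527 half-lives elapsed in 20.8 hours.
t½ = 20.8/0.71527 ≈ 29.08 hours.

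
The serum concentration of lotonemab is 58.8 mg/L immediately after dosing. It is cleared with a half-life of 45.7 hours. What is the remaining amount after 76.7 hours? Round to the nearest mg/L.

Number of half-lives: n = 76.7/45.7 ≈ 1.6783.
Remaining = 58.8 × (1/2)^1.6783 = 58.8 × 0.31244 ≈ 18.372 mg/L.

18 mg/L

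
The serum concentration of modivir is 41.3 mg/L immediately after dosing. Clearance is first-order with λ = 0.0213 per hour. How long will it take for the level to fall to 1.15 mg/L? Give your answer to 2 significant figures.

170 hours

t½ = ln 2 / λ = 0.69315 / 0.0213 ≈ 32.542 hours.
Fraction remaining = 1.15/41.3 ≈ 0.027845.
n = log₂(41.3/1.15) = ln(35.913)/ln 2 ≈ 5.1664 half-lives.
t = n × t½ = 5.1664 × 32.542 ≈ 168.13 hours.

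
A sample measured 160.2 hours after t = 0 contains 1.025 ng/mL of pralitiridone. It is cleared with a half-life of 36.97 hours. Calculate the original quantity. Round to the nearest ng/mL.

Number of half-lives elapsed: n = 160.2/36.97 ≈ 4.3332.
A₀ = A × 2^n = 1.025 × 2^4.3332 = 1.025 × 20.157 ≈ 20.661 ng/mL.

21 ng/mL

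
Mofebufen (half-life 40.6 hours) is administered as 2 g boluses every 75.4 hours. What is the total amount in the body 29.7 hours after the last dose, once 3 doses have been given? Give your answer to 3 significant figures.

The 3 doses were given 180.5, 105.1, 29.7 hours ago.
Total = 2·(1/2)^(180.5/40.6) + 2·(1/2)^(105.1/40.6) + 2·(1/2)^(29.7/40.6)
      = 0.091771 + 0.33248 + 1.2045 ≈ 1.6288 g.

1.63 g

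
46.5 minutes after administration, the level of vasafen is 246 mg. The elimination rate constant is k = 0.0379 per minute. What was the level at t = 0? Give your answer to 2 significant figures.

1400 mg

t½ = ln 2 / k = 0.69315 / 0.0379 ≈ 18.289 minutes.
Number of half-lives elapsed: n = 46.5/18.289 ≈ 2.5425.
A₀ = A × 2^n = 246 × 2^2.5425 = 246 × 5.8261 ≈ 1433.2 mg.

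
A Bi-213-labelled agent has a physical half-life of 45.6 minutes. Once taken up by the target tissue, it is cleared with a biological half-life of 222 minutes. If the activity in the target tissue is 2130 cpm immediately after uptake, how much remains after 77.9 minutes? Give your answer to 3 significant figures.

511 cpm

1/t_eff = 1/t_phys + 1/t_biol = 1/45.6 + 1/222 = 0.026434 per minute.
t_eff = 45.6 × 222 / (45.6 + 222) ≈ 37.83 minutes.
Remaining = 2130 × (1/2)^(77.9/37.83) = 2130 × (1/2)^2.0592 ≈ 511.08 cpm.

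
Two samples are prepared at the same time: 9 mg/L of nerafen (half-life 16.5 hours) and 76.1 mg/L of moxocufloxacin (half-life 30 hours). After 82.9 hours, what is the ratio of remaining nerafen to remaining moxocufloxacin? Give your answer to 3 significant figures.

0.0247

nerafen: 9 × (1/2)^(82.9/16.5) = 9 × (1/2)^5.0242 ≈ 0.27656 mg/L.
moxocufloxacin: 76.1 × (1/2)^(82.9/30) = 76.1 × (1/2)^2.7633 ≈ 11.208 mg/L.
Ratio ≈ 0.27656 / 11.208 ≈ 0.024675.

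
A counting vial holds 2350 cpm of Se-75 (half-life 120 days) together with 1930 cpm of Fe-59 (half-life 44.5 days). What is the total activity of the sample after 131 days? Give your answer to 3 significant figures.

Se-75: 2350 × (1/2)^(131/120) = 2350 × (1/2)^1.0917 ≈ 1102.7 cpm.
Fe-59: 1930 × (1/2)^(131/44.5) = 1930 × (1/2)^2.9438 ≈ 250.83 cpm.
Total = 1102.7 + 250.83 ≈ 1353.5 cpm.

1350 cpm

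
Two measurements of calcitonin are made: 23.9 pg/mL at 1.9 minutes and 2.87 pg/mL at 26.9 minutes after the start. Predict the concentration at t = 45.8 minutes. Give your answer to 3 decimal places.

0.578 pg/mL

Over Δt = 26.9 − 1.9 = 25 minutes, the level fell by a factor of 23.9/2.87 ≈ 8.3275.
n = log₂(8.3275) ≈ 3.0579 half-lives, so t½ = 25/3.0579 ≈ 8.1756 minutes.
From t = 26.9 to t = 45.8: 2.87 × (1/2)^((45.8−26.9)/8.1756) ≈ 0.57806 pg/mL.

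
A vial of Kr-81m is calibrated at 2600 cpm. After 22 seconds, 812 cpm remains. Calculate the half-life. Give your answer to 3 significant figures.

A/A₀ = 812/2600 ≈ 0.31231.
n = log₂(3.202) ≈ 1.679 half-lives elapsed in 22 seconds.
t½ = 22/1.679 ≈ 13.103 seconds.

13.1 seconds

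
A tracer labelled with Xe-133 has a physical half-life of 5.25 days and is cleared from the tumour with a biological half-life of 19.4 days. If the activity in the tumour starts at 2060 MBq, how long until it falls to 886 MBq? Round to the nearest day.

5 days

1/t_eff = 1/t_phys + 1/t_biol = 1/5.25 + 1/19.4 = 0.24202 per day.
t_eff = 5.25 × 19.4 / (5.25 + 19.4) ≈ 4.1318 days.
n = log₂(2060/886) ≈ 1.2173; t = 1.2173 × 4.1318 ≈ 5.0296 days.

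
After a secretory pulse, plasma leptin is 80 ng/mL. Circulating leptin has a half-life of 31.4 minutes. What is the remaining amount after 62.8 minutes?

20 ng/mL

Elapsed time is 2 half-lives (62.8/31.4).
Each half-life halves the amount: 80 × (1/2)^2 = 80/4 = 20 ng/mL.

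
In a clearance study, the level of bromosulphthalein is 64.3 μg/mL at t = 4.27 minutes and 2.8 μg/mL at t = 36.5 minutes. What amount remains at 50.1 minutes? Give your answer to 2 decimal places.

Over Δt = 36.5 − 4.27 = 32.23 minutes, the level fell by a factor of 64.3/2.8 ≈ 22.964.
n = log₂(22.964) ≈ 4.5213 half-lives, so t½ = 32.23/4.5213 ≈ 7.1284 minutes.
From t = 36.5 to t = 50.1: 2.8 × (1/2)^((50.1−36.5)/7.1284) ≈ 0.74617 μg/mL.

0.75 μg/mL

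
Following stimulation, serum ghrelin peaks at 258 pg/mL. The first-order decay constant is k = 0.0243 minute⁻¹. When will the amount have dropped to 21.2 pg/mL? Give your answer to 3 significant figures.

t½ = ln 2 / k = 0.69315 / 0.0243 ≈ 28.525 minutes.
Fraction remaining = 21.2/258 ≈ 0.082171.
n = log₂(258/21.2) = ln(12.17)/ln 2 ≈ 3.6052 half-lives.
t = n × t½ = 3.6052 × 28.525 ≈ 102.84 minutes.

103 minutes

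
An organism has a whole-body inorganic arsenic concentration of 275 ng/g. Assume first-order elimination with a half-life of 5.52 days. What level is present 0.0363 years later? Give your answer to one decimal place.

Convert the elapsed time: 0.0363 years = 13.2495 days.
Number of half-lives: n = 13.2495/5.52 ≈ 2.4003.
Remaining = 275 × (1/2)^2.4003 = 275 × 0.18943 ≈ 52.093 ng/g.

52.1 ng/g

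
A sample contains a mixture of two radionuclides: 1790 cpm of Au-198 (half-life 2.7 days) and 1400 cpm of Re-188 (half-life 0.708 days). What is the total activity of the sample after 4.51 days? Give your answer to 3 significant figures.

579 cpm

Au-198: 1790 × (1/2)^(4.51/2.7) = 1790 × (1/2)^1.6704 ≈ 562.37 cpm.
Re-188: 1400 × (1/2)^(4.51/0.708) = 1400 × (1/2)^6.3701 ≈ 16.926 cpm.
Total = 562.37 + 16.926 ≈ 579.29 cpm.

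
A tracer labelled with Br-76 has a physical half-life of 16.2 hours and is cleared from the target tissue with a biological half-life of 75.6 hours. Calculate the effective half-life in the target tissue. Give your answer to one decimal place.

1/t_eff = 1/t_phys + 1/t_biol = 1/16.2 + 1/75.6 = 0.074956 per hour.
t_eff = 16.2 × 75.6 / (16.2 + 75.6) ≈ 13.341 hours.

13.3 hours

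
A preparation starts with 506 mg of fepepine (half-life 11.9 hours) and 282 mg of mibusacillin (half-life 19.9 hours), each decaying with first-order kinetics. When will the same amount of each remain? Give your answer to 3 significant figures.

25.0 hours

Set 506·(1/2)^(t/11.9) = 282·(1/2)^(t/19.9).
Taking log₂: log₂(506/282) = t·(1/11.9 − 1/19.9).
log₂(1.7943) = 0.84344; 1/11.9 − 1/19.9 = 0.033782.
t = 0.84344 / 0.033782 ≈ 24.967 hours.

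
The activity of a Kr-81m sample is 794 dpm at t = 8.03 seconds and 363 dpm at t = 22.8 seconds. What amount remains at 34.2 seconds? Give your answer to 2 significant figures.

200 dpm

Over Δt = 22.8 − 8.03 = 14.77 seconds, the level fell by a factor of 794/363 ≈ 2.1873.
n = log₂(2.1873) ≈ 1.1292 half-lives, so t½ = 14.77/1.1292 ≈ 13.08 seconds.
From t = 22.8 to t = 34.2: 363 × (1/2)^((34.2−22.8)/13.08) ≈ 198.4 dpm.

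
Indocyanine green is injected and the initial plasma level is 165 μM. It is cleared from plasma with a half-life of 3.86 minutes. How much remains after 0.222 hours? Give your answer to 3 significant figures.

15.1 μM

Convert the elapsed time: 0.222 hours = 13.32 minutes.
Number of half-lives: n = 13.32/3.86 ≈ 3.4508.
Remaining = 165 × (1/2)^3.4508 = 165 × 0.091456 ≈ 15.09 μM.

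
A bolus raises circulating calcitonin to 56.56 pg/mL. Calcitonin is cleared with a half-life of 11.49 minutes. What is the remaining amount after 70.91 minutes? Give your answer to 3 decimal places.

0.785 pg/mL

Number of half-lives: n = 70.91/11.49 ≈ 6.1715.
Remaining = 56.56 × (1/2)^6.1715 = 56.56 × 0.013874 ≈ 0.78472 pg/mL.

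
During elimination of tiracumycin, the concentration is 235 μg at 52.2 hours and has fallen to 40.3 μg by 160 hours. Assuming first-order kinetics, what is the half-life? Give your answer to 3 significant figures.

Over Δt = 160 − 52.2 = 107.8 hours, the level fell by a factor of 235/40.3 ≈ 5.8313.
n = log₂(5.8313) ≈ 2.5438 half-lives, so t½ = 107.8/2.5438 ≈ 42.377 hours.

42.4 hours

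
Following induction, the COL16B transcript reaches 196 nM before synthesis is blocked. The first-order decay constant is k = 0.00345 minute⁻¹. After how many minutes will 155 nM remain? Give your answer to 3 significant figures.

68.0 minutes

t½ = ln 2 / k = 0.69315 / 0.00345 ≈ 200.91 minutes.
Fraction remaining = 155/196 ≈ 0.79082.
n = log₂(196/155) = ln(1.2645)/ln 2 ≈ 0.33859 half-lives.
t = n × t½ = 0.33859 × 200.91 ≈ 68.026 minutes.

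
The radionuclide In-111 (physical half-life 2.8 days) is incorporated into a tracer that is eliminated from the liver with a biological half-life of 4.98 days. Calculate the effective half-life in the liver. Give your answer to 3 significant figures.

1.79 days

1/t_eff = 1/t_phys + 1/t_biol = 1/2.8 + 1/4.98 = 0.55795 per day.
t_eff = 2.8 × 4.98 / (2.8 + 4.98) ≈ 1.7923 days.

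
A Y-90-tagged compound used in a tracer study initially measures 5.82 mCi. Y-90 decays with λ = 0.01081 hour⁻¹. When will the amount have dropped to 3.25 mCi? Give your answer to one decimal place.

53.9 hours

t½ = ln 2 / λ = 0.69315 / 0.01081 ≈ 64.121 hours.
Fraction remaining = 3.25/5.82 ≈ 0.55842.
n = log₂(5.82/3.25) = ln(1.7908)/ln 2 ≈ 0.84058 half-lives.
t = n × t½ = 0.84058 × 64.121 ≈ 53.899 hours.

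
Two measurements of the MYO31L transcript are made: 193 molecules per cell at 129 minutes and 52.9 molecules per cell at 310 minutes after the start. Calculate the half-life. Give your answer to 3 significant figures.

Over Δt = 310 − 129 = 181 minutes, the level fell by a factor of 193/52.9 ≈ 3.6484.
n = log₂(3.6484) ≈ 1.8673 half-lives, so t½ = 181/1.8673 ≈ 96.933 minutes.

96.9 minutes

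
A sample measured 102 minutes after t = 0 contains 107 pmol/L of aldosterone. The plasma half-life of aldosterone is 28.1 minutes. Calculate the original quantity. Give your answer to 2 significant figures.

Number of half-lives elapsed: n = 102/28.1 ≈ 3.6299.
A₀ = A × 2^n = 107 × 2^3.6299 = 107 × 12.38 ≈ 1324.6 pmol/L.

1300 pmol/L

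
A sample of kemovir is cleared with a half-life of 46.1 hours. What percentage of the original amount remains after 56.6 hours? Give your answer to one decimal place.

n = 56.6/46.1 ≈ 1.2278 half-lives.
Fraction remaining = (1/2)^1.2278 ≈ 0.42698, i.e. 42.698%.

42.7%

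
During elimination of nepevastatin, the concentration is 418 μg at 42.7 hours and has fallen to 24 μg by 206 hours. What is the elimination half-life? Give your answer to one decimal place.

Over Δt = 206 − 42.7 = 163.3 hours, the level fell by a factor of 418/24 ≈ 17.417.
n = log₂(17.417) ≈ 4.1224 half-lives, so t½ = 163.3/4.1224 ≈ 39.613 hours.

39.6 hours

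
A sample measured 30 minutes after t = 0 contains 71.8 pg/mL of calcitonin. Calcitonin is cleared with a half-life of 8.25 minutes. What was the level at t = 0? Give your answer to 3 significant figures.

Number of half-lives elapsed: n = 30/8.25 ≈ 3.6364.
A₀ = A × 2^n = 71.8 × 2^3.6364 = 71.8 × 12.435 ≈ 892.85 pg/mL.

893 pg/mL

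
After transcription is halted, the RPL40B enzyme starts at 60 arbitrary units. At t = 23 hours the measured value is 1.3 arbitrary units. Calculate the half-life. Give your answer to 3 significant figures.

A/A₀ = 1.3/60 ≈ 0.021667.
n = log₂(46.154) ≈ 5.5284 half-lives elapsed in 23 hours.
t½ = 23/5.5284 ≈ 4.1604 hours.

4.16 hours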